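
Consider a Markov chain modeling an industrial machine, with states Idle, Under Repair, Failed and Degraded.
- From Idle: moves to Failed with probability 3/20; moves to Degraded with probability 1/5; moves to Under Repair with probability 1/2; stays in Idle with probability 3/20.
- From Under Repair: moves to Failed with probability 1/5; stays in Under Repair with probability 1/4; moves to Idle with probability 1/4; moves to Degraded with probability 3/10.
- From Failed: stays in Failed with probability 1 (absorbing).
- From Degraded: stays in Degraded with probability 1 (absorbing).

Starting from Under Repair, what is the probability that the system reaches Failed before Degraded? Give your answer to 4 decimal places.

Let h(s) be the probability of absorption at Failed starting from transient state s. Then h(Failed) = 1 and h(Degraded) = 0. By first-step analysis:
h(Idle) = 0.15·h(Idle) + 0.5·h(Under Repair) + 0.15·1 + 0.2·0
h(Under Repair) = 0.25·h(Idle) + 0.25·h(Under Repair) + 0.2·1 + 0.3·0
Solving: h(Idle) = 0.4146, h(Under Repair) = 0.4049.
Starting from Under Repair, the probability is 0.4049.

0.4049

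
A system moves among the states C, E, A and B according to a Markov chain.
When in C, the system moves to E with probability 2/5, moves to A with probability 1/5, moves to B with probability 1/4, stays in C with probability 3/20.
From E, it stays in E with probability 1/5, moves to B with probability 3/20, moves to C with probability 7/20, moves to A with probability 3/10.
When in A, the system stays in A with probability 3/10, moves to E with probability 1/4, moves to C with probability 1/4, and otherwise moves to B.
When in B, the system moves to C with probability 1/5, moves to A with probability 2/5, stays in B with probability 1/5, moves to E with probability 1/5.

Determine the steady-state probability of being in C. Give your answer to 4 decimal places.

0.2422

Let the stationary distribution be π with π = πP and π_1 + π_2 + π_3 + π_4 = 1.
π_1 = 0.15·π_1 + 0.35·π_2 + 0.25·π_3 + 0.2·π_4
π_2 = 0.4·π_1 + 0.2·π_2 + 0.25·π_3 + 0.2·π_4
π_3 = 0.2·π_1 + 0.3·π_2 + 0.3·π_3 + 0.4·π_4
Solving with the normalization constraint gives π = (0.2422, 0.2632, 0.2957, 0.1989).
So the stationary probability of C is 0.2422.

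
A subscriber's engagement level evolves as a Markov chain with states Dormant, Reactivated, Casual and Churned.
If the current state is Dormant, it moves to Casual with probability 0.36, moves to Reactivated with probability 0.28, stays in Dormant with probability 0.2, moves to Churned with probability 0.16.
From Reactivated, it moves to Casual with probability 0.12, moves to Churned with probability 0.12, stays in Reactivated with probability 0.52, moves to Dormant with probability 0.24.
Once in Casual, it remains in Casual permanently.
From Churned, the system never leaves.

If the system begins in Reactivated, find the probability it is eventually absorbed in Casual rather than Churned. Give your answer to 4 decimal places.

Let h(s) be the probability of absorption at Casual starting from transient state s. Then h(Casual) = 1 and h(Churned) = 0. By first-step analysis:
h(Dormant) = 0.2·h(Dormant) + 0.28·h(Reactivated) + 0.36·1 + 0.16·0
h(Reactivated) = 0.24·h(Dormant) + 0.52·h(Reactivated) + 0.12·1 + 0.12·0
Solving: h(Dormant) = 0.6515, h(Reactivated) = 0.5758.
Starting from Reactivated, the probability is 0.5758.

0.5758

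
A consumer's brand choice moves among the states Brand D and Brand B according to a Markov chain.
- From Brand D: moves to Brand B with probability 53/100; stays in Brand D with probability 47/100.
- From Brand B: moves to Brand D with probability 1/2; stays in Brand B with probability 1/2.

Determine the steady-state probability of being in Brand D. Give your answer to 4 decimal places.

0.4854

Let the stationary distribution be π with π = πP and π_1 + π_2 = 1.
π_1 = 0.47·π_1 + 0.5·π_2
Solving with the normalization constraint gives π = (0.4854, 0.5146).
So the stationary probability of Brand D is 0.4854.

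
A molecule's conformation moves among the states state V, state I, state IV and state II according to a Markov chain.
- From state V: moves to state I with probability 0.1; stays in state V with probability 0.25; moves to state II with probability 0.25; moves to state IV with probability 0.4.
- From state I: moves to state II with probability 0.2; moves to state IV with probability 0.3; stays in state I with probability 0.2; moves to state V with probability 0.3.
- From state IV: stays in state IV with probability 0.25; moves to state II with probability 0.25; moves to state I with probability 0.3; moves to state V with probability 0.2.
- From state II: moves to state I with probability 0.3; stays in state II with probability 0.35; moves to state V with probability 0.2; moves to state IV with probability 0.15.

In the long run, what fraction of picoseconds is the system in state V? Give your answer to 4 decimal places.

Let the stationary distribution be π with π = πP and π_1 + π_2 + π_3 + π_4 = 1.
π_1 = 0.25·π_1 + 0.3·π_2 + 0.2·π_3 + 0.2·π_4
π_2 = 0.1·π_1 + 0.2·π_2 + 0.3·π_3 + 0.3·π_4
π_3 = 0.4·π_1 + 0.3·π_2 + 0.25·π_3 + 0.15·π_4
Solving with the normalization constraint gives π = (0.2347, 0.2300, 0.2702, 0.2650).
So the stationary probability of state V is 0.2347.

0.2347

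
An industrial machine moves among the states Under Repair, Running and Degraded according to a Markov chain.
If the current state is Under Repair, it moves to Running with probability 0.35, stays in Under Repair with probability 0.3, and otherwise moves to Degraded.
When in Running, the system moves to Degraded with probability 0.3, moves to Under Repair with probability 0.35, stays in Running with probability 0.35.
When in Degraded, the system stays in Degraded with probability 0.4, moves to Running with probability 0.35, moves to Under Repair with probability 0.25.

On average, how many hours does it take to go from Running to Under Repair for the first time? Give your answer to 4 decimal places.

3.1579

Let t(s) be the expected number of hours to first reach Under Repair from state s, with t(Under Repair) = 0. Conditioning on the first hour:
t(Running) = 1 + 0.35·t(Running) + 0.3·t(Degraded)
t(Degraded) = 1 + 0.35·t(Running) + 0.4·t(Degraded)
Solving: t(Running) = 3.1579, t(Degraded) = 3.5088.
Expected hours from Running to Under Repair: 3.1579.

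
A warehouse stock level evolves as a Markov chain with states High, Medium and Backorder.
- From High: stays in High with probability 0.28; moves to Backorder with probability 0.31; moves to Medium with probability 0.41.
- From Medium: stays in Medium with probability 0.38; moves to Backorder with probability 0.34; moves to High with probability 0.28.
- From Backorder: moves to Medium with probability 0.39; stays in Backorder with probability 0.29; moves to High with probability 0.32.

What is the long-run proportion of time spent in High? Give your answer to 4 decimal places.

0.2926

Let the stationary distribution be π with π = πP and π_1 + π_2 + π_3 = 1.
π_1 = 0.28·π_1 + 0.28·π_2 + 0.32·π_3
π_2 = 0.41·π_1 + 0.38·π_2 + 0.39·π_3
Solving with the normalization constraint gives π = (0.2926, 0.3919, 0.3154).
So the stationary probability of High is 0.2926.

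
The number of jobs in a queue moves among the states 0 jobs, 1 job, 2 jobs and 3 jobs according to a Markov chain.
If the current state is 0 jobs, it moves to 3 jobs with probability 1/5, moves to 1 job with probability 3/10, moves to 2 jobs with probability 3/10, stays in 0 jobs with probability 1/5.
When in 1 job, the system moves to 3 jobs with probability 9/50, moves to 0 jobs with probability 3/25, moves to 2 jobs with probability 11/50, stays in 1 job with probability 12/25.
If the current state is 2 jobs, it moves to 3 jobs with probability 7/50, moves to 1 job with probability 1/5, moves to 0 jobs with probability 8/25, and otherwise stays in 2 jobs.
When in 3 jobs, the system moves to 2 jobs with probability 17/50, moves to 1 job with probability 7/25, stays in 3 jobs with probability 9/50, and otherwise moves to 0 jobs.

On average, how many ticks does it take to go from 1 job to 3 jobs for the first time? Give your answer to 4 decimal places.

5.7775

Let t(s) be the expected number of ticks to first reach 3 jobs from state s, with t(3 jobs) = 0. Conditioning on the first tick:
t(0 jobs) = 1 + 0.2·t(0 jobs) + 0.3·t(1 job) + 0.3·t(2 jobs)
t(1 job) = 1 + 0.12·t(0 jobs) + 0.48·t(1 job) + 0.22·t(2 jobs)
t(2 jobs) = 1 + 0.32·t(0 jobs) + 0.2·t(1 job) + 0.34·t(2 jobs)
Solving: t(0 jobs) = 5.6727, t(1 job) = 5.7775, t(2 jobs) = 6.0163.
Expected ticks from 1 job to 3 jobs: 5.7775.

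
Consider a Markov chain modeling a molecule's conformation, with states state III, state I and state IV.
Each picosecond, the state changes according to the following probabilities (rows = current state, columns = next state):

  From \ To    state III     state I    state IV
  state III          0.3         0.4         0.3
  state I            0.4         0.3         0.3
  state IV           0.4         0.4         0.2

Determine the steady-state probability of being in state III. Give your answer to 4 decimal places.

0.3636

Let the stationary distribution be π with π = πP and π_1 + π_2 + π_3 = 1.
π_1 = 0.3·π_1 + 0.4·π_2 + 0.4·π_3
π_2 = 0.4·π_1 + 0.3·π_2 + 0.4·π_3
Solving with the normalization constraint gives π = (0.3636, 0.3636, 0.2727).
So the stationary probability of state III is 0.3636.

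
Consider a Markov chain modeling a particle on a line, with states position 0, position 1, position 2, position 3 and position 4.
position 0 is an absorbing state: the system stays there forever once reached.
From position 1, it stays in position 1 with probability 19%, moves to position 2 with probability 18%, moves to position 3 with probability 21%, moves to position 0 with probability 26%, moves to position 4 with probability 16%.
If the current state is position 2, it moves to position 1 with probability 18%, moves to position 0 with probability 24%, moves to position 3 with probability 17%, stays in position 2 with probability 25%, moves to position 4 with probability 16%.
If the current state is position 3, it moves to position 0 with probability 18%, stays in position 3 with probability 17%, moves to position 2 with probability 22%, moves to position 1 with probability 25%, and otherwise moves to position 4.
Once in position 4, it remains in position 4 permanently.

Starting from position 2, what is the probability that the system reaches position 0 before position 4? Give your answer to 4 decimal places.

0.5878

Let h(s) be the probability of absorption at position 0 starting from transient state s. Then h(position 0) = 1 and h(position 4) = 0. By first-step analysis:
h(position 1) = 0.26·1 + 0.19·h(position 1) + 0.18·h(position 2) + 0.21·h(position 3) + 0.16·0
h(position 2) = 0.24·1 + 0.18·h(position 1) + 0.25·h(position 2) + 0.17·h(position 3) + 0.16·0
h(position 3) = 0.18·1 + 0.25·h(position 1) + 0.22·h(position 2) + 0.17·h(position 3) + 0.18·0
Solving: h(position 1) = 0.5947, h(position 2) = 0.5878, h(position 3) = 0.5518.
Starting from position 2, the probability is 0.5878.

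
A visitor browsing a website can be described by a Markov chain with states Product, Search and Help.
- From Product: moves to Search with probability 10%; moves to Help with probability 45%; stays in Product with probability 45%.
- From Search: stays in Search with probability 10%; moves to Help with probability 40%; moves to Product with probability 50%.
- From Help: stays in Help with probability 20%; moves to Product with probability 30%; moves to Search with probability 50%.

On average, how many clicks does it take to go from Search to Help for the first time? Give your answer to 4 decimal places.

Let t(s) be the expected number of clicks to first reach Help from state s, with t(Help) = 0. Conditioning on the first click:
t(Product) = 1 + 0.45·t(Product) + 0.1·t(Search)
t(Search) = 1 + 0.5·t(Product) + 0.1·t(Search)
Solving: t(Product) = 2.2472, t(Search) = 2.3596.
Expected clicks from Search to Help: 2.3596.

2.3596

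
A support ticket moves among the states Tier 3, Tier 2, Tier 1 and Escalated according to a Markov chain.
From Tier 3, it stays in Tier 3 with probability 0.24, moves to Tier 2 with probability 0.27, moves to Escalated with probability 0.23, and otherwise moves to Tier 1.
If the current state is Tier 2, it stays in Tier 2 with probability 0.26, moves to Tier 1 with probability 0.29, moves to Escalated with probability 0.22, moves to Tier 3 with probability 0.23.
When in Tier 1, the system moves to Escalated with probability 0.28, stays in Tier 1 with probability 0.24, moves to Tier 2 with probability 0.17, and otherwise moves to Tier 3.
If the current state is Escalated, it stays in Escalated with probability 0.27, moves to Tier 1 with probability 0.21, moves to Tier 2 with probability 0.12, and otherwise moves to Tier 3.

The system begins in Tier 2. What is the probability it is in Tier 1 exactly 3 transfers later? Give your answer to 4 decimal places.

Propagate the distribution vector 3 transfers from Tier 2.
After 0 transfers: (0.0000, 1.0000, 0.0000, 0.0000)
After 1 transfer: (0.2300, 0.2600, 0.2900, 0.2200)
After 2 transfers: (0.2929, 0.2054, 0.2510, 0.2507)
After 3 transfers: (0.2956, 0.2052, 0.2486, 0.2505)
P(in Tier 1 after 3 transfers) = 0.2486

0.2486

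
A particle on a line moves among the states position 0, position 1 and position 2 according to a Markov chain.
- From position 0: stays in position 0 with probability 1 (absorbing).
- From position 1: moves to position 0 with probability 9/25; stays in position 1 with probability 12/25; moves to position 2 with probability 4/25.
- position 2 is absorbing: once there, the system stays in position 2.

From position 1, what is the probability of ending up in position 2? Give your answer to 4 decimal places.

0.3077

Let h(s) be the probability of absorption at position 2 starting from transient state s. Then h(position 2) = 1 and h(position 0) = 0. By first-step analysis:
h(position 1) = 0.36·0 + 0.48·h(position 1) + 0.16·1
Solving: h(position 1) = 0.3077.
Starting from position 1, the probability is 0.3077.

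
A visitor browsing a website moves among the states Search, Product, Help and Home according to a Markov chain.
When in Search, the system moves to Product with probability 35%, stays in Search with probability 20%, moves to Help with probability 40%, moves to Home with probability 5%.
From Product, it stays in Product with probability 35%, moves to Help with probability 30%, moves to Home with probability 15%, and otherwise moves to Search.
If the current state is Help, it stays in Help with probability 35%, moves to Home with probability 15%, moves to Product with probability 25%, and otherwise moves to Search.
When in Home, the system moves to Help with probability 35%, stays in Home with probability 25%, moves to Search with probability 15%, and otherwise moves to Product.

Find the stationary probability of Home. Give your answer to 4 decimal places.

0.1433

Let the stationary distribution be π with π = πP and π_1 + π_2 + π_3 + π_4 = 1.
π_1 = 0.2·π_1 + 0.2·π_2 + 0.25·π_3 + 0.15·π_4
π_2 = 0.35·π_1 + 0.35·π_2 + 0.25·π_3 + 0.25·π_4
π_3 = 0.4·π_1 + 0.3·π_2 + 0.35·π_3 + 0.35·π_4
Solving with the normalization constraint gives π = (0.2101, 0.3011, 0.3454, 0.1433).
So the stationary probability of Home is 0.1433.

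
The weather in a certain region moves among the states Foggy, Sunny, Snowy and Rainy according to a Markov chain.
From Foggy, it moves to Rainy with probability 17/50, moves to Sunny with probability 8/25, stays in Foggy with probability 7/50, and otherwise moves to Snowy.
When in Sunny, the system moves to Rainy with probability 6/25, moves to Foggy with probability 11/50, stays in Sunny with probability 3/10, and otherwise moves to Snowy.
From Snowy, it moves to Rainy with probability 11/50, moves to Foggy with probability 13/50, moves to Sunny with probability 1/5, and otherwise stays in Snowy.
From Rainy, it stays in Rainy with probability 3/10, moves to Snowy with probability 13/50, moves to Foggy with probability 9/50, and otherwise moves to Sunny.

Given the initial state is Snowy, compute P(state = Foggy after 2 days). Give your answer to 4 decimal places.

Propagate the distribution vector 2 days from Snowy.
After 0 days: (0.0000, 0.0000, 1.0000, 0.0000)
After 1 day: (0.2600, 0.2000, 0.3200, 0.2200)
After 2 days: (0.2032, 0.2644, 0.2596, 0.2728)
P(in Foggy after 2 days) = 0.2032

0.2032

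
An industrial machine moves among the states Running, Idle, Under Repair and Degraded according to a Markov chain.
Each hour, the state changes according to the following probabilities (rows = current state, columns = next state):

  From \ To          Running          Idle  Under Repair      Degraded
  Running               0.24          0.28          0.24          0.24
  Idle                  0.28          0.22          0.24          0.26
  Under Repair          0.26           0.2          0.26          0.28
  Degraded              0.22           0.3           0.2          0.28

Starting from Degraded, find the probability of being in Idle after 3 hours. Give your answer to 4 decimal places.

Propagate the distribution vector 3 hours from Degraded.
After 0 hours: (0.0000, 0.0000, 0.0000, 1.0000)
After 1 hour: (0.2200, 0.3000, 0.2000, 0.2800)
After 2 hours: (0.2504, 0.2516, 0.2328, 0.2652)
After 3 hours: (0.2494, 0.2516, 0.2340, 0.2650)
P(in Idle after 3 hours) = 0.2516

0.2516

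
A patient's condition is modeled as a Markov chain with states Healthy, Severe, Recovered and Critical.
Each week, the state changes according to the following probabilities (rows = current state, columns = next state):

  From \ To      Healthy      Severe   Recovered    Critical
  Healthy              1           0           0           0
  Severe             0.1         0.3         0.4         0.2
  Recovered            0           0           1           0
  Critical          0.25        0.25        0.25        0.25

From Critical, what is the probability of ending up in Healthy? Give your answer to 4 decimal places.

0.4211

Let h(s) be the probability of absorption at Healthy starting from transient state s. Then h(Healthy) = 1 and h(Recovered) = 0. By first-step analysis:
h(Severe) = 0.1·1 + 0.3·h(Severe) + 0.4·0 + 0.2·h(Critical)
h(Critical) = 0.25·1 + 0.25·h(Severe) + 0.25·0 + 0.25·h(Critical)
Solving: h(Severe) = 0.2632, h(Critical) = 0.4211.
Starting from Critical, the probability is 0.4211.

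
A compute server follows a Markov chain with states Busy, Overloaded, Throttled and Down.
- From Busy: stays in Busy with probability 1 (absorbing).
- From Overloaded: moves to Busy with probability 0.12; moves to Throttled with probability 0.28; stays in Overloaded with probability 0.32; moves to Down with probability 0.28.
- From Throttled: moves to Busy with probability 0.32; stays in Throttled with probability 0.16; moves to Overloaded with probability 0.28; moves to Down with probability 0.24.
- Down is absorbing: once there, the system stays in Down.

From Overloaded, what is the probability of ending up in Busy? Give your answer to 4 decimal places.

0.3864

Let h(s) be the probability of absorption at Busy starting from transient state s. Then h(Busy) = 1 and h(Down) = 0. By first-step analysis:
h(Overloaded) = 0.12·1 + 0.32·h(Overloaded) + 0.28·h(Throttled) + 0.28·0
h(Throttled) = 0.32·1 + 0.28·h(Overloaded) + 0.16·h(Throttled) + 0.24·0
Solving: h(Overloaded) = 0.3864, h(Throttled) = 0.5097.
Starting from Overloaded, the probability is 0.3864.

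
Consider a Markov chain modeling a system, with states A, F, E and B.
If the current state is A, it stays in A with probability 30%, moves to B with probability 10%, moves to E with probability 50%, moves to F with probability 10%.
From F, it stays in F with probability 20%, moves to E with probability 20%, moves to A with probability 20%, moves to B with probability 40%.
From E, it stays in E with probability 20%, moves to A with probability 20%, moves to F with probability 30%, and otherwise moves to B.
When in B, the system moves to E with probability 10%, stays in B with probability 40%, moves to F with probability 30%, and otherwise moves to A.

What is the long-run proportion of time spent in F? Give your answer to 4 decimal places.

Let the stationary distribution be π with π = πP and π_1 + π_2 + π_3 + π_4 = 1.
π_1 = 0.3·π_1 + 0.2·π_2 + 0.2·π_3 + 0.2·π_4
π_2 = 0.1·π_1 + 0.2·π_2 + 0.3·π_3 + 0.3·π_4
π_3 = 0.5·π_1 + 0.2·π_2 + 0.2·π_3 + 0.1·π_4
Solving with the normalization constraint gives π = (0.2222, 0.2323, 0.2357, 0.3098).
So the stationary probability of F is 0.2323.

0.2323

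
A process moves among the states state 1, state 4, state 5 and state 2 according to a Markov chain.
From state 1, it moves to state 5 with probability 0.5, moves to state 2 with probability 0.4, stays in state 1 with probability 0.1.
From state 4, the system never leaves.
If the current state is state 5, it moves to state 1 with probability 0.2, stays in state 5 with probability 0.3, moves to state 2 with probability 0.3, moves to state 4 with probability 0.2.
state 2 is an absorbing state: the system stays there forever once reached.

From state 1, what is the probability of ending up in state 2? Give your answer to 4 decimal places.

0.8113

Let h(s) be the probability of absorption at state 2 starting from transient state s. Then h(state 2) = 1 and h(state 4) = 0. By first-step analysis:
h(state 1) = 0.1·h(state 1) + 0.5·h(state 5) + 0.4·1
h(state 5) = 0.2·h(state 1) + 0.2·0 + 0.3·h(state 5) + 0.3·1
Solving: h(state 1) = 0.8113, h(state 5) = 0.6604.
Starting from state 1, the probability is 0.8113.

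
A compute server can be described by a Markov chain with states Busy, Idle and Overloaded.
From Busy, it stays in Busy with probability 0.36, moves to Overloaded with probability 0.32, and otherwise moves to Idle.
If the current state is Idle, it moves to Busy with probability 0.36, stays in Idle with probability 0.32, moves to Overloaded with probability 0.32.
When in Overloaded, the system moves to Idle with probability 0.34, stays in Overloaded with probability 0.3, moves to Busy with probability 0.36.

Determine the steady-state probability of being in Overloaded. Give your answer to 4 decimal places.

Let the stationary distribution be π with π = πP and π_1 + π_2 + π_3 = 1.
π_1 = 0.36·π_1 + 0.36·π_2 + 0.36·π_3
π_2 = 0.32·π_1 + 0.32·π_2 + 0.34·π_3
Solving with the normalization constraint gives π = (0.3600, 0.3263, 0.3137).
So the stationary probability of Overloaded is 0.3137.

0.3137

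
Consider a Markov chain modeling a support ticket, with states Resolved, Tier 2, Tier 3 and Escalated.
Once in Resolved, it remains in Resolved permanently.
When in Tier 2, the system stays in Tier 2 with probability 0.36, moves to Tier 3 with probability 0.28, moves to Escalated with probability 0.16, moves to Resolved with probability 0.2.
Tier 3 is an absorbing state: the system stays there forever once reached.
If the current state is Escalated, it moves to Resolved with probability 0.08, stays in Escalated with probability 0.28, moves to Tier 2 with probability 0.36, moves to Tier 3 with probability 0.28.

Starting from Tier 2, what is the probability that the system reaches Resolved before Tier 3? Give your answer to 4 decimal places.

Let h(s) be the probability of absorption at Resolved starting from transient state s. Then h(Resolved) = 1 and h(Tier 3) = 0. By first-step analysis:
h(Tier 2) = 0.2·1 + 0.36·h(Tier 2) + 0.28·0 + 0.16·h(Escalated)
h(Escalated) = 0.08·1 + 0.36·h(Tier 2) + 0.28·0 + 0.28·h(Escalated)
Solving: h(Tier 2) = 0.3889, h(Escalated) = 0.3056.
Starting from Tier 2, the probability is 0.3889.

0.3889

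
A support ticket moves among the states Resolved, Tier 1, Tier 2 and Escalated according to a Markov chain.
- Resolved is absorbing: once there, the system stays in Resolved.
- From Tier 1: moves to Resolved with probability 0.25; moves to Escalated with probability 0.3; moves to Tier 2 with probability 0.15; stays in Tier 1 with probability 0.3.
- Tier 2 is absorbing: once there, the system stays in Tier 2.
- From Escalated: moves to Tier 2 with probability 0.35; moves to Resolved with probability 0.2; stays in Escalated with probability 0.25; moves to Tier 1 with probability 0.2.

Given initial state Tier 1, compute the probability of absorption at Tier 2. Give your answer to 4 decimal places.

Let h(s) be the probability of absorption at Tier 2 starting from transient state s. Then h(Tier 2) = 1 and h(Resolved) = 0. By first-step analysis:
h(Tier 1) = 0.25·0 + 0.3·h(Tier 1) + 0.15·1 + 0.3·h(Escalated)
h(Escalated) = 0.2·0 + 0.2·h(Tier 1) + 0.35·1 + 0.25·h(Escalated)
Solving: h(Tier 1) = 0.4677, h(Escalated) = 0.5914.
Starting from Tier 1, the probability is 0.4677.

0.4677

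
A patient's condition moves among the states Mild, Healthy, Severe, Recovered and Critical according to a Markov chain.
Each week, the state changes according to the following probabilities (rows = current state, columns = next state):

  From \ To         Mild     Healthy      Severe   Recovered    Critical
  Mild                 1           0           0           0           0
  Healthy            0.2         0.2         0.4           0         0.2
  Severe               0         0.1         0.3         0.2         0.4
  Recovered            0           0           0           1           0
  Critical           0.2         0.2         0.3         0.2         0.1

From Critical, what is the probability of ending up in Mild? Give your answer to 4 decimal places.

0.4510

Let h(s) be the probability of absorption at Mild starting from transient state s. Then h(Mild) = 1 and h(Recovered) = 0. By first-step analysis:
h(Healthy) = 0.2·1 + 0.2·h(Healthy) + 0.4·h(Severe) + 0.2·h(Critical)
h(Severe) = 0.1·h(Healthy) + 0.3·h(Severe) + 0.2·0 + 0.4·h(Critical)
h(Critical) = 0.2·1 + 0.2·h(Healthy) + 0.3·h(Severe) + 0.2·0 + 0.1·h(Critical)
Solving: h(Healthy) = 0.5294, h(Severe) = 0.3333, h(Critical) = 0.4510.
Starting from Critical, the probability is 0.4510.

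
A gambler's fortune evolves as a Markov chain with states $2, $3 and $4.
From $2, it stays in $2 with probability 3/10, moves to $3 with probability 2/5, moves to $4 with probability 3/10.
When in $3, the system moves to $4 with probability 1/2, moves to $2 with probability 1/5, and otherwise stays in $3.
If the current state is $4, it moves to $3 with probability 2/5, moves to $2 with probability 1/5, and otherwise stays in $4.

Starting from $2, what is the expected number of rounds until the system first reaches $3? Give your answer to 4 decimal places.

Let t(s) be the expected number of rounds to first reach $3 from state s, with t($3) = 0. Conditioning on the first round:
t($2) = 1 + 0.3·t($2) + 0.3·t($4)
t($4) = 1 + 0.2·t($2) + 0.4·t($4)
Solving: t($2) = 2.5000, t($4) = 2.5000.
Expected rounds from $2 to $3: 2.5000.

2.5000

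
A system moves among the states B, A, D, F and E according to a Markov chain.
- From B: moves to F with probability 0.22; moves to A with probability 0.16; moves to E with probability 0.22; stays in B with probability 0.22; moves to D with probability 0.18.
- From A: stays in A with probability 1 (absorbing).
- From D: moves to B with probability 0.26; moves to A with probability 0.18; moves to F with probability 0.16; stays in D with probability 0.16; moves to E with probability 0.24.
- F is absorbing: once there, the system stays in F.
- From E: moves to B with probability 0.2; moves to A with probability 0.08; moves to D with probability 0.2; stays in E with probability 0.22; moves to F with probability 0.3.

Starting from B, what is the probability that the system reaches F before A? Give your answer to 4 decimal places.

0.6091

Let h(s) be the probability of absorption at F starting from transient state s. Then h(F) = 1 and h(A) = 0. By first-step analysis:
h(B) = 0.22·h(B) + 0.16·0 + 0.18·h(D) + 0.22·1 + 0.22·h(E)
h(D) = 0.26·h(B) + 0.18·0 + 0.16·h(D) + 0.16·1 + 0.24·h(E)
h(E) = 0.2·h(B) + 0.08·0 + 0.2·h(D) + 0.3·1 + 0.22·h(E)
Solving: h(B) = 0.6091, h(D) = 0.5757, h(E) = 0.6884.
Starting from B, the probability is 0.6091.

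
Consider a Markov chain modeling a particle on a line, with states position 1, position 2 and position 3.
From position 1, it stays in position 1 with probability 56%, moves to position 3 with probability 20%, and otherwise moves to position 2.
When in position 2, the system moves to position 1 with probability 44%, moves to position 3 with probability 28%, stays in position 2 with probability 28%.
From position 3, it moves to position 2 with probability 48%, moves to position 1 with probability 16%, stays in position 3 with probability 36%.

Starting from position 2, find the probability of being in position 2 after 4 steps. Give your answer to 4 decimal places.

Propagate the distribution vector 4 steps from position 2.
After 0 steps: (0.0000, 1.0000, 0.0000)
After 1 step: (0.4400, 0.2800, 0.2800)
After 2 steps: (0.4144, 0.3184, 0.2672)
After 3 steps: (0.4149, 0.3169, 0.2682)
After 4 steps: (0.4147, 0.3170, 0.2683)
P(in position 2 after 4 steps) = 0.3170

0.3170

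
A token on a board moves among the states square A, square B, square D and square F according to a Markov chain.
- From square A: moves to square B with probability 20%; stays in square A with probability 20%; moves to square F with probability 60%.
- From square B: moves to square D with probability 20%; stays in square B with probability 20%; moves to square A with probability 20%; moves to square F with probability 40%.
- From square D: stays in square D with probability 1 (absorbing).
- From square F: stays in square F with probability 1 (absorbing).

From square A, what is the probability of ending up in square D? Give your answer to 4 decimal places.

0.0667

Let h(s) be the probability of absorption at square D starting from transient state s. Then h(square D) = 1 and h(square F) = 0. By first-step analysis:
h(square A) = 0.2·h(square A) + 0.2·h(square B) + 0.6·0
h(square B) = 0.2·h(square A) + 0.2·h(square B) + 0.2·1 + 0.4·0
Solving: h(square A) = 0.0667, h(square B) = 0.2667.
Starting from square A, the probability is 0.0667.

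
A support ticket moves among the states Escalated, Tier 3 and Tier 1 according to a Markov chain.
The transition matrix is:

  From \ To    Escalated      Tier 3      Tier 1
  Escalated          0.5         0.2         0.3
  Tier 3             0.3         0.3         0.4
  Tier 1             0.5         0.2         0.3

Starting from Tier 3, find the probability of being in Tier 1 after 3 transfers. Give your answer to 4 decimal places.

0.3230

Propagate the distribution vector 3 transfers from Tier 3.
After 0 transfers: (0.0000, 1.0000, 0.0000)
After 1 transfer: (0.3000, 0.3000, 0.4000)
After 2 transfers: (0.4400, 0.2300, 0.3300)
After 3 transfers: (0.4540, 0.2230, 0.3230)
P(in Tier 1 after 3 transfers) = 0.3230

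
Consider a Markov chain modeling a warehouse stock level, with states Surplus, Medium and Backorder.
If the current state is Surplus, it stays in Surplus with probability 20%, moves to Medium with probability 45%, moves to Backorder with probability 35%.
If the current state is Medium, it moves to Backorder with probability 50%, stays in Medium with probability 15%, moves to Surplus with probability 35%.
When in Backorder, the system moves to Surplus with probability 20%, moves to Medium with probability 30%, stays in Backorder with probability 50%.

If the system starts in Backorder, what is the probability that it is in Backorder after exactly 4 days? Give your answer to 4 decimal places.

0.4636

Propagate the distribution vector 4 days from Backorder.
After 0 days: (0.0000, 0.0000, 1.0000)
After 1 day: (0.2000, 0.3000, 0.5000)
After 2 days: (0.2450, 0.2850, 0.4700)
After 3 days: (0.2428, 0.2940, 0.4633)
After 4 days: (0.2441, 0.2923, 0.4636)
P(in Backorder after 4 days) = 0.4636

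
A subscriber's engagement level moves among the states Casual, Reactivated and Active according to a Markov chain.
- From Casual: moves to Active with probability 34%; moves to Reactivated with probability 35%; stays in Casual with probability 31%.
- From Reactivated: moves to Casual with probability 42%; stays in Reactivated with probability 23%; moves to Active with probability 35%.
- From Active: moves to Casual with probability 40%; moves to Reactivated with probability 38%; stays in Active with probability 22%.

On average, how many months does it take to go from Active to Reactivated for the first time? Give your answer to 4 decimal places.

2.7101

Let t(s) be the expected number of months to first reach Reactivated from state s, with t(Reactivated) = 0. Conditioning on the first month:
t(Casual) = 1 + 0.31·t(Casual) + 0.34·t(Active)
t(Active) = 1 + 0.4·t(Casual) + 0.22·t(Active)
Solving: t(Casual) = 2.7847, t(Active) = 2.7101.
Expected months from Active to Reactivated: 2.7101.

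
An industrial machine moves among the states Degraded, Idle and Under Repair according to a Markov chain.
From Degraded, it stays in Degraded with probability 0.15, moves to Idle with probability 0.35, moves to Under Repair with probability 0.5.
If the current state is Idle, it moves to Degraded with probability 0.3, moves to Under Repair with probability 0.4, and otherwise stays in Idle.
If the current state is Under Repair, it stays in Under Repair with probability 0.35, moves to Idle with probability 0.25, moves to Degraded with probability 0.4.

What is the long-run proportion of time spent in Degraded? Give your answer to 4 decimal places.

Let the stationary distribution be π with π = πP and π_1 + π_2 + π_3 = 1.
π_1 = 0.15·π_1 + 0.3·π_2 + 0.4·π_3
π_2 = 0.35·π_1 + 0.3·π_2 + 0.25·π_3
Solving with the normalization constraint gives π = (0.2965, 0.2944, 0.4092).
So the stationary probability of Degraded is 0.2965.

0.2965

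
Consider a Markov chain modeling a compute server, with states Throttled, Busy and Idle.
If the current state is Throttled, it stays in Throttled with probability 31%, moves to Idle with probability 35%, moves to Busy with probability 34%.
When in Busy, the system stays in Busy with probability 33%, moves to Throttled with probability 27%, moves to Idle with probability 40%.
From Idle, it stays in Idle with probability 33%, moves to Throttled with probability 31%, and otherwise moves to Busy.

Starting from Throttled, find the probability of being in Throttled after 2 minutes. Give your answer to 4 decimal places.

0.2964

Sum over the intermediate state after 1 minute:
P = P(Throttled→Throttled)·P(Throttled→Throttled) + P(Throttled→Busy)·P(Busy→Throttled) + P(Throttled→Idle)·P(Idle→Throttled)
  = 0.31×0.31 + 0.34×0.27 + 0.35×0.31
  = 0.0961 + 0.0918 + 0.1085 = 0.2964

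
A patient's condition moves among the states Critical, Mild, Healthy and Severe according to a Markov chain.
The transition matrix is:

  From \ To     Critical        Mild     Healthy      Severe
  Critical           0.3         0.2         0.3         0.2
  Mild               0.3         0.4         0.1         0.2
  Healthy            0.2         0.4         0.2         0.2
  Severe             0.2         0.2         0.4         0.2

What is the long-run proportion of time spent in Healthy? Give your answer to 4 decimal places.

0.2348

Let the stationary distribution be π with π = πP and π_1 + π_2 + π_3 + π_4 = 1.
π_1 = 0.3·π_1 + 0.3·π_2 + 0.2·π_3 + 0.2·π_4
π_2 = 0.2·π_1 + 0.4·π_2 + 0.4·π_3 + 0.2·π_4
π_3 = 0.3·π_1 + 0.1·π_2 + 0.2·π_3 + 0.4·π_4
Solving with the normalization constraint gives π = (0.2565, 0.3087, 0.2348, 0.2000).
So the stationary probability of Healthy is 0.2348.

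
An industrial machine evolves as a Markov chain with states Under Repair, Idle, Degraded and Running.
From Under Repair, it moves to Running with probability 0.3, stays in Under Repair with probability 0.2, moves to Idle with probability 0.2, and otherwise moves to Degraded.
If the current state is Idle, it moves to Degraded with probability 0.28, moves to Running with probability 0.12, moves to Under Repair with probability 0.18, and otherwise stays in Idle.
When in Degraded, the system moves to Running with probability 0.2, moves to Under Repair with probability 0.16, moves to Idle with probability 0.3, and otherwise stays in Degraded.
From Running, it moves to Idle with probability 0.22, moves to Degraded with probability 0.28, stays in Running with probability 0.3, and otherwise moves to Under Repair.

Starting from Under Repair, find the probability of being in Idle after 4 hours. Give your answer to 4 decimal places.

Propagate the distribution vector 4 hours from Under Repair.
After 0 hours: (1.0000, 0.0000, 0.0000, 0.0000)
After 1 hour: (0.2000, 0.2000, 0.3000, 0.3000)
After 2 hours: (0.1840, 0.2800, 0.3020, 0.2340)
After 3 hours: (0.1823, 0.2965, 0.3018, 0.2194)
After 4 hours: (0.1820, 0.2998, 0.3018, 0.2165)
P(in Idle after 4 hours) = 0.2998

0.2998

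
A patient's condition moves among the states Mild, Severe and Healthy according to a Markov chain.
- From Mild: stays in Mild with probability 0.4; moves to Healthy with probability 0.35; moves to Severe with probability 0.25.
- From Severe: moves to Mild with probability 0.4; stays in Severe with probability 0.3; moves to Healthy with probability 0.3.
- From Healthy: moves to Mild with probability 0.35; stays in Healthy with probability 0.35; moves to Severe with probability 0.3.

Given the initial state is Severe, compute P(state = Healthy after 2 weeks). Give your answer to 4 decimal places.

0.3350

Sum over the intermediate state after 1 week:
P = P(Severe→Mild)·P(Mild→Healthy) + P(Severe→Severe)·P(Severe→Healthy) + P(Severe→Healthy)·P(Healthy→Healthy)
  = 0.4×0.35 + 0.3×0.3 + 0.3×0.35
  = 0.1400 + 0.0900 + 0.1050 = 0.3350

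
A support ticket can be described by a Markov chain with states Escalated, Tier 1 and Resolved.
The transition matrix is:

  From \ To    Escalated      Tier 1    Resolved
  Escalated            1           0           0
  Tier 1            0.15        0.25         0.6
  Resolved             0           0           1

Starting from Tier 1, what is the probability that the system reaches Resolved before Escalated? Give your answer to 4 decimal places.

Let h(s) be the probability of absorption at Resolved starting from transient state s. Then h(Resolved) = 1 and h(Escalated) = 0. By first-step analysis:
h(Tier 1) = 0.15·0 + 0.25·h(Tier 1) + 0.6·1
Solving: h(Tier 1) = 0.8000.
Starting from Tier 1, the probability is 0.8000.

0.8000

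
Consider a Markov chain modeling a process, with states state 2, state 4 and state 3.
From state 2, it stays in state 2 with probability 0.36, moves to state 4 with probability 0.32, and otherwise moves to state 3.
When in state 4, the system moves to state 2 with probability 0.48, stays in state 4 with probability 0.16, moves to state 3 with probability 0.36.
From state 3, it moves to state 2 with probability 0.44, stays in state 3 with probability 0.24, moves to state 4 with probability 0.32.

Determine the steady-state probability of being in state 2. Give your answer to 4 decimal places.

0.4176

Let the stationary distribution be π with π = πP and π_1 + π_2 + π_3 = 1.
π_1 = 0.36·π_1 + 0.48·π_2 + 0.44·π_3
π_2 = 0.32·π_1 + 0.16·π_2 + 0.32·π_3
Solving with the normalization constraint gives π = (0.4176, 0.2759, 0.3065).
So the stationary probability of state 2 is 0.4176.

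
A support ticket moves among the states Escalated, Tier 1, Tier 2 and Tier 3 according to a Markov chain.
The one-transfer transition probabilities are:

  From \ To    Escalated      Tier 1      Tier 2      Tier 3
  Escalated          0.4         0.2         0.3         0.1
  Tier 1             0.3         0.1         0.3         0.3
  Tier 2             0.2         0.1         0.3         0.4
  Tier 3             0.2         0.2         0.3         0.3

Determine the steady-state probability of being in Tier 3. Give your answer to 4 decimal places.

0.2761

Let the stationary distribution be π with π = πP and π_1 + π_2 + π_3 + π_4 = 1.
π_1 = 0.4·π_1 + 0.3·π_2 + 0.2·π_3 + 0.2·π_4
π_2 = 0.2·π_1 + 0.1·π_2 + 0.1·π_3 + 0.2·π_4
π_3 = 0.3·π_1 + 0.3·π_2 + 0.3·π_3 + 0.3·π_4
Solving with the normalization constraint gives π = (0.2693, 0.1545, 0.3000, 0.2761).
So the stationary probability of Tier 3 is 0.2761.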